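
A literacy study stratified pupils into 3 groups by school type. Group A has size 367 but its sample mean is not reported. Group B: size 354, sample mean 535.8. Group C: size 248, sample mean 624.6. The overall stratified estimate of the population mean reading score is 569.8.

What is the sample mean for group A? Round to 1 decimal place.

565.6

N = 367 + 354 + 248 = 969.
Overall total = μ·N = 569.8·969 = 552136.2.
Subtract the known strata: 354·535.8 + 248·624.6 = 344574.
Remaining total for group A: 552136.2 − 344574 = 207562.2.
Divide by its size: 207562.2 / 367 = 565.565... → 565.6.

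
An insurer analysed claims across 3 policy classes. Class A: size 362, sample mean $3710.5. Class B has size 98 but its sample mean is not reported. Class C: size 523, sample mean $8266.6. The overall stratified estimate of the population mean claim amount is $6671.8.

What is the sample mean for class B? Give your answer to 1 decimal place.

Σ Nₕx̄ₕ = N·μ, so 98·x̄_B = 983·6671.8 − (362·3710.5 + 523·8266.6).
= 6558379.4 − 5666632.8 = 891746.6.
x̄_B = 891746.6 / 98 = 9099.455... → 9099.5.

9099.5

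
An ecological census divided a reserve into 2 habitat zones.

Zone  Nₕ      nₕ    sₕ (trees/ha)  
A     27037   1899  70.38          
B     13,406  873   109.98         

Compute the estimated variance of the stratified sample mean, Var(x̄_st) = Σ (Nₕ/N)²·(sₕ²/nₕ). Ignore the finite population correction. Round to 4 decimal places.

2.6881

N = 40443; Wₕ = Nₕ/N.
zone A: (27037/40443)²·70.38²/1899 = 1.1657457
zone B: (13406/40443)²·109.98²/873 = 1.5223864
Sum = 2.6881321 → 2.6881.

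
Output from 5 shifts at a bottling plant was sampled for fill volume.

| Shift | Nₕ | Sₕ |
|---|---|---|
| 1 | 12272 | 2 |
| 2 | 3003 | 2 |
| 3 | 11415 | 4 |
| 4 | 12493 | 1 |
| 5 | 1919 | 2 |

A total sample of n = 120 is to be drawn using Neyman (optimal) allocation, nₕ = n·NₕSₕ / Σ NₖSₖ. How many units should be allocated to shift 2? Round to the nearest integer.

8

1: NₕSₕ = 12272·2 = 24544
2: NₕSₕ = 3003·2 = 6006
3: NₕSₕ = 11415·4 = 45660
4: NₕSₕ = 12493·1 = 12493
5: NₕSₕ = 1919·2 = 3838
Σ NₕSₕ = 92541.
n_2 = 120·6006/92541 = 7.788... → 8.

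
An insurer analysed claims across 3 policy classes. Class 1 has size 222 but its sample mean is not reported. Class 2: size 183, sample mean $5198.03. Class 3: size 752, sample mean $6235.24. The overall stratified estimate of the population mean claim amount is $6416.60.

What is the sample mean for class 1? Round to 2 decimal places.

N = 222 + 183 + 752 = 1157.
Overall total = μ·N = 6416.60·1157 = 7424006.2.
Subtract the known strata: 183·5198.03 + 752·6235.24 = 5640139.97.
Remaining total for class 1: 7424006.2 − 5640139.97 = 1783866.23.
Divide by its size: 1783866.23 / 222 = 8035.4335... → 8035.43.

8035.43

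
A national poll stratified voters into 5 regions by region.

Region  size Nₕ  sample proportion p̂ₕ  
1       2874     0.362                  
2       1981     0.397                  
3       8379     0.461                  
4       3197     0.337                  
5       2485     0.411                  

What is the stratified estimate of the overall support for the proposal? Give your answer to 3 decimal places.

N = 2874 + 1981 + 8379 + 3197 + 2485 = 18916.
Overall proportion = Σ (Nₕ/N)·p̂ₕ.
Σ Nₕp̂ₕ = 1040.388 + 786.457 + 3862.719 + 1077.389 + 1021.335 = 7788.288.
7788.288 / 18916 = 0.41173... → 0.412.

0.412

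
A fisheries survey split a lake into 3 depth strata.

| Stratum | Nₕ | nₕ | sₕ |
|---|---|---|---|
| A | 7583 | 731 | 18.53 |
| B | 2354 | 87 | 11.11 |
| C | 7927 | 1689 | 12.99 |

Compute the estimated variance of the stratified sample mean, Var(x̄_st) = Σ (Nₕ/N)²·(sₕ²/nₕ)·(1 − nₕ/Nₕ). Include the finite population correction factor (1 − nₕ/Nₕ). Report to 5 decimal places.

N = 17864; Wₕ = Nₕ/N.
stratum A: (7583/17864)²·18.53²/731·(1 − 731/7583) = 0.07647764
stratum B: (2354/17864)²·11.11²/87·(1 − 87/2354) = 0.02372517
stratum C: (7927/17864)²·12.99²/1689·(1 − 1689/7927) = 0.01548052
Sum = 0.11568333 → 0.11568.

0.11568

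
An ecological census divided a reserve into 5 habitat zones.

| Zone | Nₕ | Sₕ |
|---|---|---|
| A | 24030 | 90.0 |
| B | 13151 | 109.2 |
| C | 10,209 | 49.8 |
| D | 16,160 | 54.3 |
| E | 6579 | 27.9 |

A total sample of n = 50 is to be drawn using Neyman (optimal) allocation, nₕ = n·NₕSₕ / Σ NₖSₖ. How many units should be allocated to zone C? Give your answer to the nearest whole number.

A: NₕSₕ = 24030·90.0 = 2162700
B: NₕSₕ = 13151·109.2 = 1436089.2
C: NₕSₕ = 10209·49.8 = 508408.2
D: NₕSₕ = 16160·54.3 = 877488
E: NₕSₕ = 6579·27.9 = 183554.1
Σ NₕSₕ = 5168239.5.
n_C = 50·508408.2/5168239.5 = 4.919... → 5.

5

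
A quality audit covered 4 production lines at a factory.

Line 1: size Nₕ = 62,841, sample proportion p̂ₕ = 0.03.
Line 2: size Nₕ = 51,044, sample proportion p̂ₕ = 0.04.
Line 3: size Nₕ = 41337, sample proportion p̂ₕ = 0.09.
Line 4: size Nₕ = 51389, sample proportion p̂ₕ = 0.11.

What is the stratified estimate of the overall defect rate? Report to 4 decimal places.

N = 62841 + 51044 + 41337 + 51389 = 206611.
Overall proportion = Σ (Nₕ/N)·p̂ₕ.
Σ Nₕp̂ₕ = 1885.23 + 2041.76 + 3720.33 + 5652.79 = 13300.11.
13300.11 / 206611 = 0.064373... → 0.0644.

0.0644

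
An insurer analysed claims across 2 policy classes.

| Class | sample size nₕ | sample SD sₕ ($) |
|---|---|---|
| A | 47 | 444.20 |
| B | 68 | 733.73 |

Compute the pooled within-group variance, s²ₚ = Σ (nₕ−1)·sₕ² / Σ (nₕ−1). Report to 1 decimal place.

399526.8

A: (47−1)·444.20² = 46·197313.64 = 9076427.44
B: (68−1)·733.73² = 67·538359.7129 = 36070100.7643
Numerator = 45146528.2043; denominator = Σ(nₕ−1) = 113.
s²ₚ = 45146528.2043/113 = 399526.798... → 399526.8.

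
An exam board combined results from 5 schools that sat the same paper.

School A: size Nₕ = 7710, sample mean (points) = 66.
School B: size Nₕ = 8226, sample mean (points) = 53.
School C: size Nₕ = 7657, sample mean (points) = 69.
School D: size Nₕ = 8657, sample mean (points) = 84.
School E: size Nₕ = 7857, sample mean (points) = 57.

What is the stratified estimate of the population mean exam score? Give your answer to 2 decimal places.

N = 7710 + 8226 + 7657 + 8657 + 7857 = 40107.
Weight each subgroup mean by Nₕ/N and sum.
Σ Nₕx̄ₕ = 7710·66 + 8226·53 + 7657·69 + 8657·84 + 7857·57 = 508860 + 435978 + 528333 + 727188 + 447849 = 2648208.
Divide by N: 2648208 / 40107 = 66.0286... → 66.03.

66.03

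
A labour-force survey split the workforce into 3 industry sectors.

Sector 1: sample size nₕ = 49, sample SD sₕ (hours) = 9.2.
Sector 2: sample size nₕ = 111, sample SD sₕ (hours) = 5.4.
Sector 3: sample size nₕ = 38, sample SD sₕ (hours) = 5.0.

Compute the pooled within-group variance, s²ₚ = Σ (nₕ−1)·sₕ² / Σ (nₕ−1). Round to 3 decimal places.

1: (49−1)·9.2² = 48·84.64 = 4062.72
2: (111−1)·5.4² = 110·29.16 = 3207.6
3: (38−1)·5.0² = 37·25 = 925
Numerator = 8195.32; denominator = Σ(nₕ−1) = 195.
s²ₚ = 8195.32/195 = 42.02728... → 42.027.

42.027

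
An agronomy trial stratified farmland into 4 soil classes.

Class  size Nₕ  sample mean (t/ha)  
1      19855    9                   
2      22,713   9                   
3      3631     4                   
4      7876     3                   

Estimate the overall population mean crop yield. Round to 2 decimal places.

x̄_st = (Σ Nₕx̄ₕ) / (Σ Nₕ) = (19855·9 + 22713·9 + 3631·4 + 7876·3) / 54075
= 421264 / 54075 = 7.7904... → 7.79.

7.79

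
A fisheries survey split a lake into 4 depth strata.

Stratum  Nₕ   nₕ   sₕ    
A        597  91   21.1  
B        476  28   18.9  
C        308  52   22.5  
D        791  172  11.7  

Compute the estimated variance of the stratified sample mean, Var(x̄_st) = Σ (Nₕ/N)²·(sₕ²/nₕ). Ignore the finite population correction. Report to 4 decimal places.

1.2837

N = 2172; Wₕ = Nₕ/N.
stratum A: (597/2172)²·21.1²/91 = 0.3696175
stratum B: (476/2172)²·18.9²/28 = 0.6127169
stratum C: (308/2172)²·22.5²/52 = 0.1957688
stratum D: (791/2172)²·11.7²/172 = 0.1055545
Sum = 1.2836577 → 1.2837.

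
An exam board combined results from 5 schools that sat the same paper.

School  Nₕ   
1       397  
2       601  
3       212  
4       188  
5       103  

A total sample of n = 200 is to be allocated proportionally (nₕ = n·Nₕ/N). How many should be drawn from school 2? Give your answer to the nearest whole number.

80

Share of school 2 = 601/1501 = 0.40040.
Allocate 200 × 0.40040 = 80.080... → 80.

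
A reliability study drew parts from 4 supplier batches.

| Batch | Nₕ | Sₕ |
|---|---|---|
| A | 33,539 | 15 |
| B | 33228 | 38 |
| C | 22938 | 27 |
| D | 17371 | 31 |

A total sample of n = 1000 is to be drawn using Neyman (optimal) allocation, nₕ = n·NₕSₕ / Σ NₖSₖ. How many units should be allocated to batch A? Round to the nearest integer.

172

Σ NₕSₕ = 33539·15 + 33228·38 + 22938·27 + 17371·31 = 2923576.
Share for A: 503085/2923576 = 0.17208.
n_A = 1000 × 0.17208 = 172.079... → 172.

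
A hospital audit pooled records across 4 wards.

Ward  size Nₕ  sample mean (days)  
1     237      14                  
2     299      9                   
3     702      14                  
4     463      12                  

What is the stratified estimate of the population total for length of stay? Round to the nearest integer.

21393

Estimate total by summing Nₕ·x̄ₕ over strata.
237·14 + 299·9 + 702·14 + 463·12 = 3318 + 2691 + 9828 + 5556 = 21393.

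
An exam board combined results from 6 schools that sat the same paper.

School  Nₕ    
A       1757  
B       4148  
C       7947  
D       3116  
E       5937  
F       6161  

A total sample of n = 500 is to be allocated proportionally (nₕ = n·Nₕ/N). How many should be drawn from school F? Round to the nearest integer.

106

Share of school F = 6161/29066 = 0.21197.
Allocate 500 × 0.21197 = 105.983... → 106.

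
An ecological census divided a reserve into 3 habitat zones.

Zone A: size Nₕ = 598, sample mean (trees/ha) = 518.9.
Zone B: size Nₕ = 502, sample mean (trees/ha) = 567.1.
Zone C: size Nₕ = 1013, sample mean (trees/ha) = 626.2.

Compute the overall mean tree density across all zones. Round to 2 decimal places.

N = 598 + 502 + 1013 = 2113.
Overall mean = Σ (Nₕ/N)·x̄ₕ — weight by population share, not a simple average.
Σ Nₕx̄ₕ = 598·518.9 + 502·567.1 + 1013·626.2 = 310302.2 + 284684.2 + 634340.6 = 1229327.
Divide by N: 1229327 / 2113 = 581.7922... → 581.79.

581.79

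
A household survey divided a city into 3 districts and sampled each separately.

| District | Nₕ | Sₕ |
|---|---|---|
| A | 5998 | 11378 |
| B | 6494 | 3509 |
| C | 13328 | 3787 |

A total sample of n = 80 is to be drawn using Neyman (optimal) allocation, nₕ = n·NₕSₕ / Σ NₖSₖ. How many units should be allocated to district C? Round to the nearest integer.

29

A: NₕSₕ = 5998·11378 = 68245244
B: NₕSₕ = 6494·3509 = 22787446
C: NₕSₕ = 13328·3787 = 50473136
Σ NₕSₕ = 141505826.
n_C = 80·50473136/141505826 = 28.535... → 29.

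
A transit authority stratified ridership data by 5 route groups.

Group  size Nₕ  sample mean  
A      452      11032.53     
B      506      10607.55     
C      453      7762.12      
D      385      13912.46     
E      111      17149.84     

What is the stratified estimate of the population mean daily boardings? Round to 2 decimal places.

11080.38

x̄_st = (Σ Nₕx̄ₕ) / (Σ Nₕ) = (452·11032.53 + 506·10607.55 + 453·7762.12 + 385·13912.46 + 111·17149.84) / 1907
= 21130293.56 / 1907 = 11080.3847... → 11080.38.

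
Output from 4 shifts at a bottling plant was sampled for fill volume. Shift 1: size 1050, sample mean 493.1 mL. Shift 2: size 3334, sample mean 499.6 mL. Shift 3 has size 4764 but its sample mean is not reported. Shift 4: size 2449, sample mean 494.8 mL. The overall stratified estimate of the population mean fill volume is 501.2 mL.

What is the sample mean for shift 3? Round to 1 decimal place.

N = 1050 + 3334 + 4764 + 2449 = 11597.
Overall total = μ·N = 501.2·11597 = 5812416.4.
Subtract the known strata: 1050·493.1 + 3334·499.6 + 2449·494.8 = 3395186.6.
Remaining total for shift 3: 5812416.4 − 3395186.6 = 2417229.8.
Divide by its size: 2417229.8 / 4764 = 507.395... → 507.4.

507.4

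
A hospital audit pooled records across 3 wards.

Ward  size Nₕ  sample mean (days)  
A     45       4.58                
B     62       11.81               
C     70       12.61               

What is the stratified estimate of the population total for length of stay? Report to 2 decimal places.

1821.02

Estimate total by summing Nₕ·x̄ₕ over strata.
45·4.58 + 62·11.81 + 70·12.61 = 206.1 + 732.22 + 882.7 = 1821.02.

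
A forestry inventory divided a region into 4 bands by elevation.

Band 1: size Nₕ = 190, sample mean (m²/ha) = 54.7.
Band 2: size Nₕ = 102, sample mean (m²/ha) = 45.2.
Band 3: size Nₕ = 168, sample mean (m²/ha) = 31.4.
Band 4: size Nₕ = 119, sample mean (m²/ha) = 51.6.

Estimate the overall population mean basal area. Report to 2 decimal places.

N = 579; weights Wₕ = Nₕ/N = (0.3282, 0.1762, 0.2902, 0.2055).
x̄_st = Σ Wₕ·x̄ₕ = 0.3282·54.7 + 0.1762·45.2 + 0.2902·31.4 + 0.2055·51.6 ≈ 45.6287...
→ 45.63.

45.63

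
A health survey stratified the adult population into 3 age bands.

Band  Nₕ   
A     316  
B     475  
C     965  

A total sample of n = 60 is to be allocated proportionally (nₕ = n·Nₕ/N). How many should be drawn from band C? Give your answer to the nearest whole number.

Share of band C = 965/1756 = 0.54954.
Allocate 60 × 0.54954 = 32.973... → 33.

33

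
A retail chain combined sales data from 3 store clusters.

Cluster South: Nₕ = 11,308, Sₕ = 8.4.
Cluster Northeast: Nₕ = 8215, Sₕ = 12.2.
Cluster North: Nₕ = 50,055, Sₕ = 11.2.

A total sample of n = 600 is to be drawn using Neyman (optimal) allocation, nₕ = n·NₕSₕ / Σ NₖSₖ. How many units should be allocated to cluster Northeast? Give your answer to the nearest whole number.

80

South: NₕSₕ = 11308·8.4 = 94987.2
Northeast: NₕSₕ = 8215·12.2 = 100223
North: NₕSₕ = 50055·11.2 = 560616
Σ NₕSₕ = 755826.2.
n_Northeast = 600·100223/755826.2 = 79.560... → 80.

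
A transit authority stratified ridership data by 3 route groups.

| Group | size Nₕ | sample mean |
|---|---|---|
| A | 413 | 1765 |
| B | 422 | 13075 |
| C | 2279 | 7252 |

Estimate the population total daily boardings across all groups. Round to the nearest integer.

Population total = Σ Nₕ·x̄ₕ (each stratum's size times its mean).
413·1765 + 422·13075 + 2279·7252 = 728945 + 5517650 + 16527308 = 22773903.

22773903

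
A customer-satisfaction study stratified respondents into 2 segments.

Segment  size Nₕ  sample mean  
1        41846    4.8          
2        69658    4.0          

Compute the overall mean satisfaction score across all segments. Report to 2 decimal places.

N = 111504; weights Wₕ = Nₕ/N = (0.3753, 0.6247).
x̄_st = Σ Wₕ·x̄ₕ = 0.3753·4.8 + 0.6247·4.0 ≈ 4.3002...
→ 4.30.

4.30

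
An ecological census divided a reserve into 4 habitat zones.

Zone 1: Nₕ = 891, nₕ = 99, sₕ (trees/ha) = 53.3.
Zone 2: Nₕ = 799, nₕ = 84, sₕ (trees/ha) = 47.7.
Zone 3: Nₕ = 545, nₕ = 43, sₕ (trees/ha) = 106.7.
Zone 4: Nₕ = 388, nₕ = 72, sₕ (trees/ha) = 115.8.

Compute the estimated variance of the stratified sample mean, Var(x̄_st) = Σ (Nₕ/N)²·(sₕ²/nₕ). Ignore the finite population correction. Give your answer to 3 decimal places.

21.330

N = 2623. Term for each stratum: Wₕ²sₕ²/nₕ.
Var(x̄_st) = 3.311144 + 2.513359 + 11.430278 + 4.075224 = 21.330005 → 21.330.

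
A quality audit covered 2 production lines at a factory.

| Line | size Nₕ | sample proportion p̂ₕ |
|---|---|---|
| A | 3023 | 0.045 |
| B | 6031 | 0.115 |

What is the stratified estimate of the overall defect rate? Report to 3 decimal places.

0.092

N = 3023 + 6031 = 9054.
Overall proportion = Σ (Nₕ/N)·p̂ₕ.
Σ Nₕp̂ₕ = 136.035 + 693.565 = 829.6.
829.6 / 9054 = 0.09163... → 0.092.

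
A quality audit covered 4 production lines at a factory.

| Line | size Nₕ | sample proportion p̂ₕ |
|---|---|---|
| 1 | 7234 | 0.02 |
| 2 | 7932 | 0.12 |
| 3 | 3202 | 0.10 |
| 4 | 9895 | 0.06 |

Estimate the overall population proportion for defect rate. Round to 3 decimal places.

Wₕ = Nₕ/N with N = 28263: 0.2560, 0.2806, 0.1133, 0.3501.
p̂_st = 0.2560·0.02 + 0.2806·0.12 + 0.1133·0.10 + 0.3501·0.06 ≈ 0.07113... → 0.071.

0.071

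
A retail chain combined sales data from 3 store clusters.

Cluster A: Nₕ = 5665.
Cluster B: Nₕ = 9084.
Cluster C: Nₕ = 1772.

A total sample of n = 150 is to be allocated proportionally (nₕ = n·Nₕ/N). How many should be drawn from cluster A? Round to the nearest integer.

51

N = 5665 + 9084 + 1772 = 16521.
n_A = 150·5665/16521 = 51.435... → 51.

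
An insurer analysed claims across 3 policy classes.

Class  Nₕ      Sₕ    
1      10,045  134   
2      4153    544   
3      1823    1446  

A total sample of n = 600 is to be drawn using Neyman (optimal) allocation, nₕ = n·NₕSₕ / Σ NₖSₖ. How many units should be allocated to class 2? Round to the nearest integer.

1: NₕSₕ = 10045·134 = 1346030
2: NₕSₕ = 4153·544 = 2259232
3: NₕSₕ = 1823·1446 = 2636058
Σ NₕSₕ = 6241320.
n_2 = 600·2259232/6241320 = 217.188... → 217.

217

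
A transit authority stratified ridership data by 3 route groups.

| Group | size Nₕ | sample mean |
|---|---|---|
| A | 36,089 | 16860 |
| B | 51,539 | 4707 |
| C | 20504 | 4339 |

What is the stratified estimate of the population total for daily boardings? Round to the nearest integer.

940021469

A: 36089·16860 = 608460540
B: 51539·4707 = 242594073
C: 20504·4339 = 88966856
τ̂ = Σ Nₕx̄ₕ = 940021469.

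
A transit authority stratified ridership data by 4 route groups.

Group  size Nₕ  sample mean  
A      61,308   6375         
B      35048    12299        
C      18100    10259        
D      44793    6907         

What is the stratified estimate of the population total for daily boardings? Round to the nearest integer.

1316967003

A: 61308·6375 = 390838500
B: 35048·12299 = 431055352
C: 18100·10259 = 185687900
D: 44793·6907 = 309385251
τ̂ = Σ Nₕx̄ₕ = 1316967003.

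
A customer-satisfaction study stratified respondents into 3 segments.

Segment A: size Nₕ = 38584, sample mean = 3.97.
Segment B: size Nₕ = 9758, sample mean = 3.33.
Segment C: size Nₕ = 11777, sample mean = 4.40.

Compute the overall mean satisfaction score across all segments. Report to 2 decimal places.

3.95

N = 38584 + 9758 + 11777 = 60119.
The stratified mean weights each stratum mean by its population share Nₕ/N.
Σ Nₕx̄ₕ = 38584·3.97 + 9758·3.33 + 11777·4.40 = 153178.48 + 32494.14 + 51818.8 = 237491.42.
Divide by N: 237491.42 / 60119 = 3.9504... → 3.95.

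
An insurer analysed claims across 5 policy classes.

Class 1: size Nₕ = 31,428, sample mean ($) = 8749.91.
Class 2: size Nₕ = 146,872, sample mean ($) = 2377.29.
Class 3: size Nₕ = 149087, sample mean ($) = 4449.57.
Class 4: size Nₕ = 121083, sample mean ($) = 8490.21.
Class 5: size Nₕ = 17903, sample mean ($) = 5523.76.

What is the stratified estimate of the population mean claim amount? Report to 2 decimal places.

N = 466373; weights Wₕ = Nₕ/N = (0.0674, 0.3149, 0.3197, 0.2596, 0.0384).
x̄_st = Σ Wₕ·x̄ₕ = 0.0674·8749.91 + 0.3149·2377.29 + 0.3197·4449.57 + 0.2596·8490.21 + 0.0384·5523.76 ≈ 5177.0461...
→ 5177.05.

5177.05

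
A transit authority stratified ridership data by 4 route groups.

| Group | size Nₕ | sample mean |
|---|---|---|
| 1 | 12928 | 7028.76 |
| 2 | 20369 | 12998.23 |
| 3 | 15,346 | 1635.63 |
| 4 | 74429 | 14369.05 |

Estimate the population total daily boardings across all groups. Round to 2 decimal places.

1: 12928·7028.76 = 90867809.28
2: 20369·12998.23 = 264760946.87
3: 15346·1635.63 = 25100377.98
4: 74429·14369.05 = 1069474022.45
τ̂ = Σ Nₕx̄ₕ = 1450203156.58.

1450203156.58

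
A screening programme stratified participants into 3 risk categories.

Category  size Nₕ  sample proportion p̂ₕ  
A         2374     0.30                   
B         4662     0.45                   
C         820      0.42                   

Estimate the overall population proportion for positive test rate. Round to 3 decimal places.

0.402

N = 2374 + 4662 + 820 = 7856.
Overall proportion = Σ (Nₕ/N)·p̂ₕ.
Σ Nₕp̂ₕ = 712.2 + 2097.9 + 344.4 = 3154.5.
3154.5 / 7856 = 0.40154... → 0.402.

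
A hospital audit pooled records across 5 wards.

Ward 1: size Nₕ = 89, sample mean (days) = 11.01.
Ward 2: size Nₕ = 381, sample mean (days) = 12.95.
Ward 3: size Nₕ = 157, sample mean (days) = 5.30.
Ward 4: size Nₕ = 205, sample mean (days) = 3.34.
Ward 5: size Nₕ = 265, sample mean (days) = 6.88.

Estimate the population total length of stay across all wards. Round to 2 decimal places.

Population total = Σ Nₕ·x̄ₕ (each stratum's size times its mean).
89·11.01 + 381·12.95 + 157·5.30 + 205·3.34 + 265·6.88 = 979.89 + 4933.95 + 832.1 + 684.7 + 1823.2 = 9253.84.

9253.84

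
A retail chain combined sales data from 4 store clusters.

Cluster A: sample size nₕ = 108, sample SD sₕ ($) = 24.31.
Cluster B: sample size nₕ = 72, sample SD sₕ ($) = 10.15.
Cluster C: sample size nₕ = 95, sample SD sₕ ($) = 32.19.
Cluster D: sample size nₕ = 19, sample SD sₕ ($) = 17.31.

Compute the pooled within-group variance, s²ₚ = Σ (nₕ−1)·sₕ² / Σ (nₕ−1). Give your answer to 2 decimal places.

597.74

Degrees of freedom: 107 + 71 + 94 + 18 = 290.
Σ(nₕ−1)sₕ² = 107·590.9761 + 71·103.0225 + 94·1036.1961 + 18·299.6361 = 173344.9234.
s²ₚ = 173344.9234 / 290 = 597.7411... → 597.74.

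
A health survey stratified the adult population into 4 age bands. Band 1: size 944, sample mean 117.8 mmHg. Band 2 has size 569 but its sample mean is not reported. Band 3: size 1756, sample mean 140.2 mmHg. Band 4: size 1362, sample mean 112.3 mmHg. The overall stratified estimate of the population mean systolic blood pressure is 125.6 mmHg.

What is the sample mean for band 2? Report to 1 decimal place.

125.3

N = 944 + 569 + 1756 + 1362 = 4631.
Overall total = μ·N = 125.6·4631 = 581653.6.
Subtract the known strata: 944·117.8 + 1756·140.2 + 1362·112.3 = 510347.
Remaining total for band 2: 581653.6 − 510347 = 71306.6.
Divide by its size: 71306.6 / 569 = 125.319... → 125.3.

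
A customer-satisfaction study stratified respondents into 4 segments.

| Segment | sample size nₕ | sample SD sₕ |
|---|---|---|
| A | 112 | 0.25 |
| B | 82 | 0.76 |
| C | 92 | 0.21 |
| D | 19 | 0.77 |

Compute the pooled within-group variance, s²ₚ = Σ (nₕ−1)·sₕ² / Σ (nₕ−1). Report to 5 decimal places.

0.22727

A: (112−1)·0.25² = 111·0.0625 = 6.9375
B: (82−1)·0.76² = 81·0.5776 = 46.7856
C: (92−1)·0.21² = 91·0.0441 = 4.0131
D: (19−1)·0.77² = 18·0.5929 = 10.6722
Numerator = 68.4084; denominator = Σ(nₕ−1) = 301.
s²ₚ = 68.4084/301 = 0.2272704... → 0.22727.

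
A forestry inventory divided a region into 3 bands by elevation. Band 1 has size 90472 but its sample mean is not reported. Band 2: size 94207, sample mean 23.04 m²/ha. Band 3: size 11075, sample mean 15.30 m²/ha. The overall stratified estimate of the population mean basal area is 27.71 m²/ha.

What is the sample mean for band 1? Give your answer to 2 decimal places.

34.09

Σ Nₕx̄ₕ = N·μ, so 90472·x̄_1 = 195754·27.71 − (94207·23.04 + 11075·15.30).
= 5424343.34 − 2339976.78 = 3084366.56.
x̄_1 = 3084366.56 / 90472 = 34.0919... → 34.09.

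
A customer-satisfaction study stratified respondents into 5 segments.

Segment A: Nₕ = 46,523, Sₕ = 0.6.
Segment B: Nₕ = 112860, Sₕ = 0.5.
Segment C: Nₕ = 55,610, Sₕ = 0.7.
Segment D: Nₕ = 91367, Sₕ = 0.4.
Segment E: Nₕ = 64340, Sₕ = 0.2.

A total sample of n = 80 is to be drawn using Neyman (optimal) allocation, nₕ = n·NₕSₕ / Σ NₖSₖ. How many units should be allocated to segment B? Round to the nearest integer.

26

A: NₕSₕ = 46523·0.6 = 27913.8
B: NₕSₕ = 112860·0.5 = 56430
C: NₕSₕ = 55610·0.7 = 38927
D: NₕSₕ = 91367·0.4 = 36546.8
E: NₕSₕ = 64340·0.2 = 12868
Σ NₕSₕ = 172685.6.
n_B = 80·56430/172685.6 = 26.142... → 26.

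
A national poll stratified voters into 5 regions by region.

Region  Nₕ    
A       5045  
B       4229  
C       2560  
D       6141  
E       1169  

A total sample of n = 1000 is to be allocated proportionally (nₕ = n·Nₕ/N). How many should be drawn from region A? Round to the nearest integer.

264

Share of region A = 5045/19144 = 0.26353.
Allocate 1000 × 0.26353 = 263.529... → 264.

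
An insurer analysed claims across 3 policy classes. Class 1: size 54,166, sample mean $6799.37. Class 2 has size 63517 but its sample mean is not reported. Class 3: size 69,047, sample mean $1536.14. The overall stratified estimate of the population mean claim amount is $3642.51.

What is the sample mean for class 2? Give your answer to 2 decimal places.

3240.16

Σ Nₕx̄ₕ = N·μ, so 63517·x̄_2 = 186730·3642.51 − (54166·6799.37 + 69047·1536.14).
= 680165892.3 − 474360534 = 205805358.3.
x̄_2 = 205805358.3 / 63517 = 3240.1618... → 3240.16.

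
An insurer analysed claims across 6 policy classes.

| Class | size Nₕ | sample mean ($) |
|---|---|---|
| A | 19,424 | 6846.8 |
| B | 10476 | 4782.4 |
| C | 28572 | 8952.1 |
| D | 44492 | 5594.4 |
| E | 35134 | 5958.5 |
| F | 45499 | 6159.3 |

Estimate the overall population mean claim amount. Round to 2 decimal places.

N = 19424 + 10476 + 28572 + 44492 + 35134 + 45499 = 183597.
Weight each subgroup mean by Nₕ/N and sum.
Σ Nₕx̄ₕ = 19424·6846.8 + 10476·4782.4 + 28572·8952.1 + 44492·5594.4 + 35134·5958.5 + 45499·6159.3 = 132992243.2 + 50100422.4 + 255779401.2 + 248906044.8 + 209345939 + 280241990.7 = 1177366041.3.
Divide by N: 1177366041.3 / 183597 = 6412.7739... → 6412.77.

6412.77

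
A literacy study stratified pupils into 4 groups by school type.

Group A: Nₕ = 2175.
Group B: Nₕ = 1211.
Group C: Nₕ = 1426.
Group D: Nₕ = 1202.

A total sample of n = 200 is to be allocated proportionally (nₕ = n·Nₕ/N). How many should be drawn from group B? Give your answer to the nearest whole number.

N = 2175 + 1211 + 1426 + 1202 = 6014.
n_B = 200·1211/6014 = 40.273... → 40.

40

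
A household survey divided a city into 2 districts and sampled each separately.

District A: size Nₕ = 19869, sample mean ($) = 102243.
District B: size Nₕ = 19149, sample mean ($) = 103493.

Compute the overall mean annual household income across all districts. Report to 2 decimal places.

102856.47

N = 39018; weights Wₕ = Nₕ/N = (0.5092, 0.4908).
x̄_st = Σ Wₕ·x̄ₕ = 0.5092·102243 + 0.4908·103493 ≈ 102856.4669...
→ 102856.47.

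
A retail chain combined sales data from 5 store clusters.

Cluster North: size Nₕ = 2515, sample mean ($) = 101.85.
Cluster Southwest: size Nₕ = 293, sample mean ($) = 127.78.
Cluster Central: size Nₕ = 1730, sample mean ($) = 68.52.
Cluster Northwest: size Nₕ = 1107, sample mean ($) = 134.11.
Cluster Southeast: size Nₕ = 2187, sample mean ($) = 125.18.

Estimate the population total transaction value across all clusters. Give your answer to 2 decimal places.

834360.32

North: 2515·101.85 = 256152.75
Southwest: 293·127.78 = 37439.54
Central: 1730·68.52 = 118539.6
Northwest: 1107·134.11 = 148459.77
Southeast: 2187·125.18 = 273768.66
τ̂ = Σ Nₕx̄ₕ = 834360.32.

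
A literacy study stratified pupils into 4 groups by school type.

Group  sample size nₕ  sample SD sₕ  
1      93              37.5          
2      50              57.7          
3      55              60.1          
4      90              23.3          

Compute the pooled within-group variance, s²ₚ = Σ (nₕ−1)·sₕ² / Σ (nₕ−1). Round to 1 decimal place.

1886.9

Degrees of freedom: 92 + 49 + 54 + 89 = 284.
Σ(nₕ−1)sₕ² = 92·1406.25 + 49·3329.29 + 54·3612.01 + 89·542.89 = 535875.96.
s²ₚ = 535875.96 / 284 = 1886.887... → 1886.9.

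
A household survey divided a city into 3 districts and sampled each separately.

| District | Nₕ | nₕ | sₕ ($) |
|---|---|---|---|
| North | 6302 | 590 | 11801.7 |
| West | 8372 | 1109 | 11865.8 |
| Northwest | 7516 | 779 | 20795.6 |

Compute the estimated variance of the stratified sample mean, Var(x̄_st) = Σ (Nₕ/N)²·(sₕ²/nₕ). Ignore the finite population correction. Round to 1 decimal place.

N = 22190; Wₕ = Nₕ/N.
district North: (6302/22190)²·11801.7²/590 = 19040.5427
district West: (8372/22190)²·11865.8²/1109 = 18072.0049
district Northwest: (7516/22190)²·20795.6²/779 = 63688.9943
Sum = 100801.5420 → 100801.5.

100801.5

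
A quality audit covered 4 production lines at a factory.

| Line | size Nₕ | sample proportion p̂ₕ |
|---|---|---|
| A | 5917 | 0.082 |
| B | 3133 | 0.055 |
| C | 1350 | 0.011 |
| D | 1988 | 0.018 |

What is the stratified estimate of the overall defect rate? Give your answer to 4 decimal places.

Wₕ = Nₕ/N with N = 12388: 0.4776, 0.2529, 0.1090, 0.1605.
p̂_st = 0.4776·0.082 + 0.2529·0.055 + 0.1090·0.011 + 0.1605·0.018 ≈ 0.057164... → 0.0572.

0.0572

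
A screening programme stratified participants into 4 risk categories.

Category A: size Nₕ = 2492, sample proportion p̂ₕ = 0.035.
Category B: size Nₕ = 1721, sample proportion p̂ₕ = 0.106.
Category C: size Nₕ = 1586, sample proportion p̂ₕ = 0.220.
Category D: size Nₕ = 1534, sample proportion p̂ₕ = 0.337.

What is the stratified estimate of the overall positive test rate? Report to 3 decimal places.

0.155

N = 2492 + 1721 + 1586 + 1534 = 7333.
Overall proportion = Σ (Nₕ/N)·p̂ₕ.
Σ Nₕp̂ₕ = 87.22 + 182.426 + 348.92 + 516.958 = 1135.524.
1135.524 / 7333 = 0.15485... → 0.155.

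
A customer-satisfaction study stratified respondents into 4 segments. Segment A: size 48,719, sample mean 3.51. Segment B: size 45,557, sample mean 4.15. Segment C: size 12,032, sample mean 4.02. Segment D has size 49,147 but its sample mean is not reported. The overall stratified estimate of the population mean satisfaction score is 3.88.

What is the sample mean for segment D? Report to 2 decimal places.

3.96

N = 48719 + 45557 + 12032 + 49147 = 155455.
Overall total = μ·N = 3.88·155455 = 603165.4.
Subtract the known strata: 48719·3.51 + 45557·4.15 + 12032·4.02 = 408433.88.
Remaining total for segment D: 603165.4 − 408433.88 = 194731.52.
Divide by its size: 194731.52 / 49147 = 3.9622... → 3.96.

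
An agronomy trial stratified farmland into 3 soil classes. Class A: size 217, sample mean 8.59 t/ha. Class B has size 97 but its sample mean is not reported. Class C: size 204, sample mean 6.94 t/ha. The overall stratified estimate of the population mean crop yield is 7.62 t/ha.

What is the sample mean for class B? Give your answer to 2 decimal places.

6.88

Σ Nₕx̄ₕ = N·μ, so 97·x̄_B = 518·7.62 − (217·8.59 + 204·6.94).
= 3947.16 − 3279.79 = 667.37.
x̄_B = 667.37 / 97 = 6.8801... → 6.88.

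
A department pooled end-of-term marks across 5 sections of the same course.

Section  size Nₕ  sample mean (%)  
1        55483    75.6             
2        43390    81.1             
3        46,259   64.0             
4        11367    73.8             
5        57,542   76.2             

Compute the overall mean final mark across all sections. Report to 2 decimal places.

N = 55483 + 43390 + 46259 + 11367 + 57542 = 214041.
Overall mean = Σ (Nₕ/N)·x̄ₕ — weight by population share, not a simple average.
Σ Nₕx̄ₕ = 55483·75.6 + 43390·81.1 + 46259·64.0 + 11367·73.8 + 57542·76.2 = 4194514.8 + 3518929 + 2960576 + 838884.6 + 4384700.4 = 15897604.8.
Divide by N: 15897604.8 / 214041 = 74.2736... → 74.27.

74.27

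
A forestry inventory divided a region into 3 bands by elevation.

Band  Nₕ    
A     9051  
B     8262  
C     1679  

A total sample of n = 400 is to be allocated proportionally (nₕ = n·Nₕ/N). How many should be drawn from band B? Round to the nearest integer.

174

N = 9051 + 8262 + 1679 = 18992.
n_B = 400·8262/18992 = 174.010... → 174.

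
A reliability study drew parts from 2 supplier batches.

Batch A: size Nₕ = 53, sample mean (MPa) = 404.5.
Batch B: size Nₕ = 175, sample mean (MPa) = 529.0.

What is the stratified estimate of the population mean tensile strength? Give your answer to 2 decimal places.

500.06

x̄_st = (Σ Nₕx̄ₕ) / (Σ Nₕ) = (53·404.5 + 175·529.0) / 228
= 114013.5 / 228 = 500.0592... → 500.06.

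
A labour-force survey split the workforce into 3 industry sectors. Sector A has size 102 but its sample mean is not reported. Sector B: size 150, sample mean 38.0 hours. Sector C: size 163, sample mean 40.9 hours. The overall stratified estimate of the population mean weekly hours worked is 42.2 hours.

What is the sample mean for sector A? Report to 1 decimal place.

N = 102 + 150 + 163 = 415.
Overall total = μ·N = 42.2·415 = 17513.
Subtract the known strata: 150·38.0 + 163·40.9 = 12366.7.
Remaining total for sector A: 17513 − 12366.7 = 5146.3.
Divide by its size: 5146.3 / 102 = 50.454... → 50.5.

50.5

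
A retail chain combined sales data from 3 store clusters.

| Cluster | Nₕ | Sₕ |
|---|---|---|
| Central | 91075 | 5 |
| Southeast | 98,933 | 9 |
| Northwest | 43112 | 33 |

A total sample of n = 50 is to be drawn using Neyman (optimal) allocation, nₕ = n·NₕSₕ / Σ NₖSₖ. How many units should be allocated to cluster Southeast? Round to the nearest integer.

Central: NₕSₕ = 91075·5 = 455375
Southeast: NₕSₕ = 98933·9 = 890397
Northwest: NₕSₕ = 43112·33 = 1422696
Σ NₕSₕ = 2768468.
n_Southeast = 50·890397/2768468 = 16.081... → 16.

16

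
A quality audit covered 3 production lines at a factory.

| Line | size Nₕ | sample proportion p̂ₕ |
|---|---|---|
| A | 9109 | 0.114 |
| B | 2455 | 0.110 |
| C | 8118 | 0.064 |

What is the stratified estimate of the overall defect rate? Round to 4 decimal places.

0.0929

Wₕ = Nₕ/N with N = 19682: 0.4628, 0.1247, 0.4125.
p̂_st = 0.4628·0.114 + 0.1247·0.110 + 0.4125·0.064 ≈ 0.092878... → 0.0929.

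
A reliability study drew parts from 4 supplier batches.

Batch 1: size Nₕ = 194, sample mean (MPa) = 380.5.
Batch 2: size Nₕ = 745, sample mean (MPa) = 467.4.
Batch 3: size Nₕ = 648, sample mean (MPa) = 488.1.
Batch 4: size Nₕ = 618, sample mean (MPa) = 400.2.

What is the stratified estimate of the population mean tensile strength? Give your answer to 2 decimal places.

N = 194 + 745 + 648 + 618 = 2205.
Overall mean = Σ (Nₕ/N)·x̄ₕ — weight by population share, not a simple average.
Σ Nₕx̄ₕ = 194·380.5 + 745·467.4 + 648·488.1 + 618·400.2 = 73817 + 348213 + 316288.8 + 247323.6 = 985642.4.
Divide by N: 985642.4 / 2205 = 447.0034... → 447.00.

447.00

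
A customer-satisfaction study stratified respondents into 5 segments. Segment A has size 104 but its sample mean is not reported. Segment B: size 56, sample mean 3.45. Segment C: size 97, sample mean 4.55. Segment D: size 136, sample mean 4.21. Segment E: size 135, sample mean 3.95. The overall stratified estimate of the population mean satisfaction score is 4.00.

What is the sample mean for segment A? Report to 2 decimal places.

N = 104 + 56 + 97 + 136 + 135 = 528.
Overall total = μ·N = 4.00·528 = 2112.
Subtract the known strata: 56·3.45 + 97·4.55 + 136·4.21 + 135·3.95 = 1740.36.
Remaining total for segment A: 2112 − 1740.36 = 371.64.
Divide by its size: 371.64 / 104 = 3.5735... → 3.57.

3.57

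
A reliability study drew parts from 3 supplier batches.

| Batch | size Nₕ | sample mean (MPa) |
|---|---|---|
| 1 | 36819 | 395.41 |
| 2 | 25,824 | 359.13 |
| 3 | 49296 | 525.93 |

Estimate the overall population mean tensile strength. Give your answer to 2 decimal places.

x̄_st = (Σ Nₕx̄ₕ) / (Σ Nₕ) = (36819·395.41 + 25824·359.13 + 49296·525.93) / 111939
= 49759019.19 / 111939 = 444.5191... → 444.52.

444.52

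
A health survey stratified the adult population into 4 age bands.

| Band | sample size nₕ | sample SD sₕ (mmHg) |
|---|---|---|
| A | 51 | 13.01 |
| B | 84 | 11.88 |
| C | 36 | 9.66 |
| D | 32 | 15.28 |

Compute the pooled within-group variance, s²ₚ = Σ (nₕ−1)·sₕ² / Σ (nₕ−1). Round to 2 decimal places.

154.18

Degrees of freedom: 50 + 83 + 35 + 31 = 199.
Σ(nₕ−1)sₕ² = 50·169.2601 + 83·141.1344 + 35·93.3156 + 31·233.4784 = 30681.0366.
s²ₚ = 30681.0366 / 199 = 154.1761... → 154.18.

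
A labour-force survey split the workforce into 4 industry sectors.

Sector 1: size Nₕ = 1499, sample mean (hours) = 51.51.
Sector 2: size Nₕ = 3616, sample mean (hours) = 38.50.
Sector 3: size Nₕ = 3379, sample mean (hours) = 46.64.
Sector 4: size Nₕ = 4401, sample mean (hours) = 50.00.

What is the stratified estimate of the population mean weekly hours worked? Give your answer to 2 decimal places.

x̄_st = (Σ Nₕx̄ₕ) / (Σ Nₕ) = (1499·51.51 + 3616·38.50 + 3379·46.64 + 4401·50.00) / 12895
= 594076.05 / 12895 = 46.0703... → 46.07.

46.07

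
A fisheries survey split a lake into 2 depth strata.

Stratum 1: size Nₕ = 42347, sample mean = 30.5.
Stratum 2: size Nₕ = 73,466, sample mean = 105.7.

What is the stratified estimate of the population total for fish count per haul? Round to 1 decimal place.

9056939.7

Population total = Σ Nₕ·x̄ₕ (each stratum's size times its mean).
42347·30.5 + 73466·105.7 = 1291583.5 + 7765356.2 = 9056939.7.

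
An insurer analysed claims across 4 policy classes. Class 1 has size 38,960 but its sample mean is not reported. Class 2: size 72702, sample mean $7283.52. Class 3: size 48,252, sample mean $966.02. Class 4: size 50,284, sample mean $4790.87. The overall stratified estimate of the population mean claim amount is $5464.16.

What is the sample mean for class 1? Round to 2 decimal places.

8509.05

Σ Nₕx̄ₕ = N·μ, so 38960·x̄_1 = 210198·5464.16 − (72702·7283.52 + 48252·966.02 + 50284·4790.87).
= 1148555503.68 − 817042975.16 = 331512528.52.
x̄_1 = 331512528.52 / 38960 = 8509.0485... → 8509.05.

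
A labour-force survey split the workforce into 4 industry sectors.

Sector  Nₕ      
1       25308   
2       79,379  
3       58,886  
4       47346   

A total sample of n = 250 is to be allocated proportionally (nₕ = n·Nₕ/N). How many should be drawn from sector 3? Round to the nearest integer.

70

N = 25308 + 79379 + 58886 + 47346 = 210919.
n_3 = 250·58886/210919 = 69.797... → 70.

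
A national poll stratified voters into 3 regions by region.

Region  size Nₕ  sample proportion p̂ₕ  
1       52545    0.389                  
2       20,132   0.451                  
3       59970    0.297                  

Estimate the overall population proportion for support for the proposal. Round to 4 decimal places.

N = 52545 + 20132 + 59970 = 132647.
Overall proportion = Σ (Nₕ/N)·p̂ₕ.
Σ Nₕp̂ₕ = 20440.005 + 9079.532 + 17811.09 = 47330.627.
47330.627 / 132647 = 0.356816... → 0.3568.

0.3568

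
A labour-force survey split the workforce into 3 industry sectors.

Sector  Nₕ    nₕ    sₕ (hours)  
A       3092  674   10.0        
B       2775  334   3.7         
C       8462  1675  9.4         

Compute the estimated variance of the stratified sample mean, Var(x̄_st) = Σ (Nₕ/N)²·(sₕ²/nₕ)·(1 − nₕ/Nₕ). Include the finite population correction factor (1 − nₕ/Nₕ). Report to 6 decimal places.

N = 14329; Wₕ = Nₕ/N.
sector A: (3092/14329)²·10.0²/674·(1 − 674/3092) = 0.005402616
sector B: (2775/14329)²·3.7²/334·(1 − 334/2775) = 0.001352247
sector C: (8462/14329)²·9.4²/1675·(1 − 1675/8462) = 0.014755706
Sum = 0.021510569 → 0.021511.

0.021511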